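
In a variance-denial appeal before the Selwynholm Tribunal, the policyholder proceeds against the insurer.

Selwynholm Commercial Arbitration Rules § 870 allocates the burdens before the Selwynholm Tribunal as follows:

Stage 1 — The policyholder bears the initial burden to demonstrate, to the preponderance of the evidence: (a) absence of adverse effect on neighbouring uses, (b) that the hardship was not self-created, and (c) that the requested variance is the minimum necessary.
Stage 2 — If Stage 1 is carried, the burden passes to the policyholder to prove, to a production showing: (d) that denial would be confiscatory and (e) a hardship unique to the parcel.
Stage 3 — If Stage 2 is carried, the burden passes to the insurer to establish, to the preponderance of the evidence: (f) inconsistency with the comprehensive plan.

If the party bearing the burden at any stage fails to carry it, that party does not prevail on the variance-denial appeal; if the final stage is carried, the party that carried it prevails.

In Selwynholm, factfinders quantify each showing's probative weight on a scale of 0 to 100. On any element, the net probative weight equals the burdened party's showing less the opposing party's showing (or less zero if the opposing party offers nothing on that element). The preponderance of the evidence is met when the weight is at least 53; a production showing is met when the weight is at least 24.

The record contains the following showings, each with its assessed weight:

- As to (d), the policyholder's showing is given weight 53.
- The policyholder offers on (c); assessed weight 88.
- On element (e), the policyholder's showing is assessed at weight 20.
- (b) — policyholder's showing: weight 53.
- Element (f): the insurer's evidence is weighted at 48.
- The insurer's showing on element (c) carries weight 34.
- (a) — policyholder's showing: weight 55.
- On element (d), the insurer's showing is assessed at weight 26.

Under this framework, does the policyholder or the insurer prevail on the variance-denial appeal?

insurer

Stage 1 — burden on policyholder; standard: the preponderance of the evidence (weight is at least 53).
    (a): 55 ≥ 53 [met]
    (b): 53 ≥ 53 [met]
    (c): 88 − 34 = 54 ≥ 53 [met]
  All elements met. The policyholder retains the burden for Stage 2.
Stage 2 — burden on policyholder; standard: a production showing (weight is at least 24).
    (d): 53 − 26 = 27 ≥ 24 [met]
    (e): 20 < 24 [not met]
  Stage 2 not carried; the policyholder fails its burden.
So the insurer prevails.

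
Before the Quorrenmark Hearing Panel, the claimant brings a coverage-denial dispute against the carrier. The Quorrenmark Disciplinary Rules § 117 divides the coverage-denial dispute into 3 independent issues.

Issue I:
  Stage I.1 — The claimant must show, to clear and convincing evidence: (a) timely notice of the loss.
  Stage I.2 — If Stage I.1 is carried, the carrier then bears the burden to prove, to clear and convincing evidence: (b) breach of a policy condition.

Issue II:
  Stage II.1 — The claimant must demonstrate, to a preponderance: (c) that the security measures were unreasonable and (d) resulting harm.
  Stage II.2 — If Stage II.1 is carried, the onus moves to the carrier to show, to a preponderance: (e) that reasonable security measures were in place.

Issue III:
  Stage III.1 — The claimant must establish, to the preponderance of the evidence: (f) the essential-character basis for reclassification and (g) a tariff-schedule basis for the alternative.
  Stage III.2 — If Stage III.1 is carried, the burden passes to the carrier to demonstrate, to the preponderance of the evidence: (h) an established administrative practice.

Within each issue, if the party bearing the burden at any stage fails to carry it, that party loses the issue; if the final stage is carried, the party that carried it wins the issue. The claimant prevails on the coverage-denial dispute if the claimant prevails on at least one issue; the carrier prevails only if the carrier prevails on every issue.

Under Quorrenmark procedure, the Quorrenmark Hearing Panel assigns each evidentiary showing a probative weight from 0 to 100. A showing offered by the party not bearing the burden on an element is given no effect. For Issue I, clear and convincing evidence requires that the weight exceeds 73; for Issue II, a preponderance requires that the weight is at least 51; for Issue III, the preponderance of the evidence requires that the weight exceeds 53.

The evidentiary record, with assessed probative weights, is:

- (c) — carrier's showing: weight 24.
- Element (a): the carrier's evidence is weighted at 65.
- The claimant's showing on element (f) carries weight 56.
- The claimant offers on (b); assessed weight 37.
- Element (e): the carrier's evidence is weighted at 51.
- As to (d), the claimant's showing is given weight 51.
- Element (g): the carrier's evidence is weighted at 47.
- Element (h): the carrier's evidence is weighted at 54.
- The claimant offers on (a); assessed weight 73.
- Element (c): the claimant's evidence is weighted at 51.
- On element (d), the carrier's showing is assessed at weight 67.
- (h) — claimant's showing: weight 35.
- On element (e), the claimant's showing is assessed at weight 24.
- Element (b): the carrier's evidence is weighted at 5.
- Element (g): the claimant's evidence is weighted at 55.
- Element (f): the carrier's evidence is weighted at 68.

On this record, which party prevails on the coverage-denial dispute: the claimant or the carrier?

carrier

— Issue I —
At Stage I.1 the claimant must meet clear and convincing evidence (weight exceeds 73): on (a) the weight is 73 (the carrier's 65 is given no effect), ≤ 73, so (a) does not meet the standard.
  Stage I.1 not carried; the claimant fails its burden.
The carrier prevails on this issue.
— Issue II —
Stage II.1 (claimant, a preponderance, weight is at least 51): (c) 51 (carrier's 24 disregarded) ≥ 51 — meets; (d) 51 (carrier's 67 disregarded) ≥ 51 — meets.
  Stage II.1 is satisfied; the onus moves to the carrier.
Stage II.2 (carrier, a preponderance, weight is at least 51): (e) 51 (claimant's 24 disregarded) ≥ 51 — meets.
  The carrier carries the last stage.
With every stage satisfied, the carrier prevails on this issue.
— Issue III —
At Stage III.1 the claimant must meet the preponderance of the evidence (weight exceeds 53): on (f) the weight is 56 (the carrier's 68 is given no effect), which does exceed 53, so (f) meets the standard; on (g) the weight is 55 (the carrier's 47 is given no effect), which does exceed 53, so (g) meets the standard.
  The claimant carries Stage III.1; the carrier now bears the burden.
At Stage III.2 the carrier must meet the preponderance of the evidence (weight exceeds 53): on (h) the weight is 54 (the claimant's 35 is given no effect), > 53, so (h) meets the standard.
  The carrier carries the last stage.
All stages carried — the carrier prevails on this issue.
Per-issue: Issue I → carrier; Issue II → carrier; Issue III → carrier. The claimant must prevail on at least one issue; overall, the carrier prevails.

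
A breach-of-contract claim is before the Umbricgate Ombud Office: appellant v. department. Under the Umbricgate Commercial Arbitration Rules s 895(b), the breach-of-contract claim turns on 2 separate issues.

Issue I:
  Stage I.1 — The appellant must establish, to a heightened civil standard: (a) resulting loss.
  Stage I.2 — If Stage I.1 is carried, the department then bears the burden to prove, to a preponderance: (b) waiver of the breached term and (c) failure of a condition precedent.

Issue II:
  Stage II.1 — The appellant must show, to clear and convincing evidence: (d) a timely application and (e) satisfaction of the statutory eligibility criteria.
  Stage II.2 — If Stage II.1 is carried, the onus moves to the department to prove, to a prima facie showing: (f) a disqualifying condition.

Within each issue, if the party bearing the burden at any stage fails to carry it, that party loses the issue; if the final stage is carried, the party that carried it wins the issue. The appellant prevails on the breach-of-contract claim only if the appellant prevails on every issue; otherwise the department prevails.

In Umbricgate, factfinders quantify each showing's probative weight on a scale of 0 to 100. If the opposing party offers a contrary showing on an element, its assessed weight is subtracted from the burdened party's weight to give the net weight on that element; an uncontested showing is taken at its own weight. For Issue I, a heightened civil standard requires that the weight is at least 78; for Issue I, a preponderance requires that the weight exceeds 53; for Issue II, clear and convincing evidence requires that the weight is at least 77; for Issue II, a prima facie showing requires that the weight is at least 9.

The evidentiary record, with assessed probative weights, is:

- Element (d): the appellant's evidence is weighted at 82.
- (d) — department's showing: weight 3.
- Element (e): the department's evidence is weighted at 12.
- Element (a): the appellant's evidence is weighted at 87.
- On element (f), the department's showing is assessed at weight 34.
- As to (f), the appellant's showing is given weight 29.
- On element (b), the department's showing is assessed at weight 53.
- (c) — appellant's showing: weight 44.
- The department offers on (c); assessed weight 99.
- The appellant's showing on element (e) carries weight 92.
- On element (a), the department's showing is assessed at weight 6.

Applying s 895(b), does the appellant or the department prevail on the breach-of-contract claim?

appellant

— Issue I —
Stage I.1 — burden on appellant; standard: a heightened civil standard (weight is at least 78).
    (a): 87 − 6 = 81 ≥ 78 [met]
  The appellant carries Stage I.1; the department now bears the burden.
Stage I.2 — burden on department; standard: a preponderance (weight exceeds 53).
    (b): 53 ≤ 53 [not met]
    (c): 99 − 44 = 55 > 53 [met]
  Not every element is met, so the department fails to carry Stage I.2.
The analysis ends at Stage I.2; the appellant prevails on this issue.
— Issue II —
At Stage II.1 the appellant must meet clear and convincing evidence (weight is at least 77): on (d) the weight is 82 less the opposing 3 gives net 79, which does reach 77, so (d) meets the standard; on (e) the weight is 92 less the opposing 12 gives net 80, ≥ 77, so (e) meets the standard.
  All elements met. The burden passes to the department.
At Stage II.2 the department must meet a prima facie showing (weight is at least 9): on (f) the weight is 34 less the opposing 29 gives net 5, which does not reach 9, so (f) does not meet the standard.
  The department does not carry Stage II.2.
So the appellant prevails on this issue.
Per-issue: Issue I → appellant; Issue II → appellant. The appellant must prevail on every issue; overall, the appellant prevails.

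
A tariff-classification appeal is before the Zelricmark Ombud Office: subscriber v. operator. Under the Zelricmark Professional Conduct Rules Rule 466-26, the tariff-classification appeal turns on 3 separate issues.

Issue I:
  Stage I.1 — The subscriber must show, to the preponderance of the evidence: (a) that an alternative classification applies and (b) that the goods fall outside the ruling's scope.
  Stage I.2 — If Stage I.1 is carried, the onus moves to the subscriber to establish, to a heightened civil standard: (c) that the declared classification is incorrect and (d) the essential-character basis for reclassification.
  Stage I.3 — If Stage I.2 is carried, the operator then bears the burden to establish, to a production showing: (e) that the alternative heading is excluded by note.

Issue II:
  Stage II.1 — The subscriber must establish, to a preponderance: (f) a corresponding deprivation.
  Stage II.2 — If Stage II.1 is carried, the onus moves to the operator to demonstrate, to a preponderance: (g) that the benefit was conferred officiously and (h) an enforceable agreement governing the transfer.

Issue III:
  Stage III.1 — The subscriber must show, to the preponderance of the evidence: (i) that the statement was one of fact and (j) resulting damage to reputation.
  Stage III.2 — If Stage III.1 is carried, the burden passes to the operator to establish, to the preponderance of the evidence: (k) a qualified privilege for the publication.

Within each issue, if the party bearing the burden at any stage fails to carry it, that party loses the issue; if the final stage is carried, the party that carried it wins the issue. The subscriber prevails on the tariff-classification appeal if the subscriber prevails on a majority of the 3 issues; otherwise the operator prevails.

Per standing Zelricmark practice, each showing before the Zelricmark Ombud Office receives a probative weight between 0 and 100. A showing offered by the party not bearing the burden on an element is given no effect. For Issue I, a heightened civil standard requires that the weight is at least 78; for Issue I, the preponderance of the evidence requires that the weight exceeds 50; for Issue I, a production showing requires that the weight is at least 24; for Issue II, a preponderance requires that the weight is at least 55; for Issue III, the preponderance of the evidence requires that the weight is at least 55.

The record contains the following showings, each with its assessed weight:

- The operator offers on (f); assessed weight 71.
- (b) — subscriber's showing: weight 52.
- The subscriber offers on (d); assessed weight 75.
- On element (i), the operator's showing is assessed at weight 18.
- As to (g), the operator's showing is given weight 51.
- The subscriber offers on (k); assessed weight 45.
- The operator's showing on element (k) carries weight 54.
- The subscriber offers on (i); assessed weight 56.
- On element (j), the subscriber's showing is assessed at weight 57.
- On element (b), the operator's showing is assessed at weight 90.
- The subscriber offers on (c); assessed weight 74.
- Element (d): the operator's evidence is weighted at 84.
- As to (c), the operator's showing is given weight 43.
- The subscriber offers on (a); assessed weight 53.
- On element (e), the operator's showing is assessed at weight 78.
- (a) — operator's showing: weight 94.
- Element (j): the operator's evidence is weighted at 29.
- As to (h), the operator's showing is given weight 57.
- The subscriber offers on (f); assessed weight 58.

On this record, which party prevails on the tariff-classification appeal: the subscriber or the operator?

— Issue I —
Stage I.1 (subscriber, the preponderance of the evidence, weight exceeds 50): (a) 53 (operator's 94 disregarded) > 50 — meets; (b) 52 (operator's 90 disregarded) > 50 — meets.
  Stage I.1 is satisfied; the subscriber continues to bear the burden.
Stage I.2 (subscriber, a heightened civil standard, weight is at least 78): (c) 74 (operator's 43 disregarded) < 78 — fails; (d) 75 (operator's 84 disregarded) < 78 — fails.
  The subscriber does not carry Stage I.2.
The analysis ends at Stage I.2; the operator prevails on this issue.
— Issue II —
Stage II.1 (subscriber, a preponderance, weight is at least 55): (f) 58 (operator's 71 disregarded) ≥ 55 — meets.
  All elements met. The burden passes to the operator.
Stage II.2 (operator, a preponderance, weight is at least 55): (g) 51 < 55 — fails; (h) 57 ≥ 55 — meets.
  Stage II.2 not carried; the operator fails its burden.
So the subscriber prevails on this issue.
— Issue III —
Stage III.1 (subscriber, the preponderance of the evidence, weight is at least 55): (i) 56 (operator's 18 disregarded) ≥ 55 — meets; (j) 57 (operator's 29 disregarded) ≥ 55 — meets.
  Stage III.1 carried; the burden shifts to the operator.
Stage III.2 (operator, the preponderance of the evidence, weight is at least 55): (k) 54 (subscriber's 45 disregarded) < 55 — fails.
  Not every element is met, so the operator fails to carry Stage III.2.
The analysis ends at Stage III.2; the subscriber prevails on this issue.
Per-issue: Issue I → operator; Issue II → subscriber; Issue III → subscriber. The subscriber must prevail on a majority of issues; overall, the subscriber prevails.

subscriber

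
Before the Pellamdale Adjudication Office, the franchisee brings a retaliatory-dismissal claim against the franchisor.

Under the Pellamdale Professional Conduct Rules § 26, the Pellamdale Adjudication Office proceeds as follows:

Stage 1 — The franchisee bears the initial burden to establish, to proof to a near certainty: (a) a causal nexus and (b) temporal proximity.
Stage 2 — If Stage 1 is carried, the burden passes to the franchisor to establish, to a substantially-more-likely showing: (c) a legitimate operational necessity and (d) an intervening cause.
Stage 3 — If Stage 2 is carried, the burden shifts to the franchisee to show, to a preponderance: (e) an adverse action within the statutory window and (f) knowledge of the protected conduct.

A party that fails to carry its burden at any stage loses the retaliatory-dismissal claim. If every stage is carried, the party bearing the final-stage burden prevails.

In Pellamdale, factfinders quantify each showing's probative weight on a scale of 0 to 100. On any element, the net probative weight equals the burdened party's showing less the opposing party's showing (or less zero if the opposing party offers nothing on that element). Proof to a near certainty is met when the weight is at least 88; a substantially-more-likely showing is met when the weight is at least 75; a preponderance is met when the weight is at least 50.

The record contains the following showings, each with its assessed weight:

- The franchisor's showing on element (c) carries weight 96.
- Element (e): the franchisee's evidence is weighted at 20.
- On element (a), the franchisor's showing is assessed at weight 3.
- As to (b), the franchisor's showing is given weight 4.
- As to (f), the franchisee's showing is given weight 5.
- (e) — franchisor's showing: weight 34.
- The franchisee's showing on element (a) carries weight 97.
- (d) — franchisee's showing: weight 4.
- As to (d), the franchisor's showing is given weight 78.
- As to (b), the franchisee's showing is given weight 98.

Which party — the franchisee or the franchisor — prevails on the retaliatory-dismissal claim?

franchisee

Stage 1 (franchisee, proof to a near certainty, weight is at least 88): (a) net 97−3=94 ≥ 88 — meets; (b) net 98−4=94 ≥ 88 — meets.
  Stage 1 carried; the burden shifts to the franchisor.
Stage 2 (franchisor, a substantially-more-likely showing, weight is at least 75): (c) 96 ≥ 75 — meets; (d) net 78−4=74 < 75 — fails.
  Stage 2 not carried; the franchisor fails its burden.
So the franchisee prevails.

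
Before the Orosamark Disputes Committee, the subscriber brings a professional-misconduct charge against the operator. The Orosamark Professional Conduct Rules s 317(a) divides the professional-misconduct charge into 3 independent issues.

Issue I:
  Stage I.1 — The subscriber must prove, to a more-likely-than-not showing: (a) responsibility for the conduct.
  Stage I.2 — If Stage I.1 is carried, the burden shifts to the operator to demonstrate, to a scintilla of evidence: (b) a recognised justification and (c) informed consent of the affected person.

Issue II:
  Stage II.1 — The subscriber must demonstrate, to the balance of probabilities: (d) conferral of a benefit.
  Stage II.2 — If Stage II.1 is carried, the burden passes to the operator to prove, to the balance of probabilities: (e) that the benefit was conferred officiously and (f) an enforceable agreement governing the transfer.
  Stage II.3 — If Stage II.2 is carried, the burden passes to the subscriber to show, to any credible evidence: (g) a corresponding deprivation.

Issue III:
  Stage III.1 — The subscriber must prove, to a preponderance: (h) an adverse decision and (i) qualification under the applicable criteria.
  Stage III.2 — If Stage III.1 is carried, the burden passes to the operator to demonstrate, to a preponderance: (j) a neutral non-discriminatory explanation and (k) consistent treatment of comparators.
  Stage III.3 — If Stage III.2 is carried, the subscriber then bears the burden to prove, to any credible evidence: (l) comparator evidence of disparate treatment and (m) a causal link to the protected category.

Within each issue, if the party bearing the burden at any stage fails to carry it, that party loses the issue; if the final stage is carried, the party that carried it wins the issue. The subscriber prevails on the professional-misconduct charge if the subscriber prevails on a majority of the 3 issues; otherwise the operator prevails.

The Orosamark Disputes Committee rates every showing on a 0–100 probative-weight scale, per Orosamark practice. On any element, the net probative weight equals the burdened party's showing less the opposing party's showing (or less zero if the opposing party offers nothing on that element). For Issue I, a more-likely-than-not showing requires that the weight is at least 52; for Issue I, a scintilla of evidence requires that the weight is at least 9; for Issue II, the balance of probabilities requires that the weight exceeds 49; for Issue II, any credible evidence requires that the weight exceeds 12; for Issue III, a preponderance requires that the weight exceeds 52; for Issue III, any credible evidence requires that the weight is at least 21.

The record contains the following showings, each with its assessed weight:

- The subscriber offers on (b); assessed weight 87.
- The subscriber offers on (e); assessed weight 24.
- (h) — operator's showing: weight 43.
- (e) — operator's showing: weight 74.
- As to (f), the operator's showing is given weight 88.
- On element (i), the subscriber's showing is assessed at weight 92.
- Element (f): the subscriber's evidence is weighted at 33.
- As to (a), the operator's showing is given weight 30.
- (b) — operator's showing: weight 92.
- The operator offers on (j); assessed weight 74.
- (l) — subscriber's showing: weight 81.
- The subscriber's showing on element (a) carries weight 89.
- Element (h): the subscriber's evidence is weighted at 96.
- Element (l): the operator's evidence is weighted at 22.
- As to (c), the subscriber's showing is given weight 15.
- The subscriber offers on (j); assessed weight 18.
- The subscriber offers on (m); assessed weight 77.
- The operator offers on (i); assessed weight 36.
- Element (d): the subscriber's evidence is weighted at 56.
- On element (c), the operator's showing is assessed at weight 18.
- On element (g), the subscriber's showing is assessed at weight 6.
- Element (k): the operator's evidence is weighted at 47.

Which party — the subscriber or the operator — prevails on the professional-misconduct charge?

subscriber

— Issue I —
Stage I.1 (subscriber, a more-likely-than-not showing, weight is at least 52): (a) net 89−30=59 ≥ 52 — meets.
  The subscriber carries Stage I.1; the operator now bears the burden.
Stage I.2 (operator, a scintilla of evidence, weight is at least 9): (b) net 92−87=5 < 9 — fails; (c) net 18−15=3 < 9 — fails.
  Not every element is met, so the operator fails to carry Stage I.2.
The analysis ends at Stage I.2; the subscriber prevails on this issue.
— Issue II —
Stage II.1 — burden on subscriber; standard: the balance of probabilities (weight exceeds 49).
    (d): 56 > 49 [met]
  The subscriber carries Stage II.1; the operator now bears the burden.
Stage II.2 — burden on operator; standard: the balance of probabilities (weight exceeds 49).
    (e): 74 − 24 = 50 > 49 [met]
    (f): 88 − 33 = 55 > 49 [met]
  The operator carries Stage II.2; the subscriber now bears the burden.
Stage II.3 — burden on subscriber; standard: any credible evidence (weight exceeds 12).
    (g): 6 ≤ 12 [not met]
  Stage II.3 not carried; the subscriber fails its burden.
The operator prevails on this issue.
— Issue III —
Stage III.1 (subscriber, a preponderance, weight exceeds 52): (h) net 96−43=53 > 52 — meets; (i) net 92−36=56 > 52 — meets.
  Stage III.1 carried; the burden shifts to the operator.
Stage III.2 (operator, a preponderance, weight exceeds 52): (j) net 74−18=56 > 52 — meets; (k) 47 ≤ 52 — fails.
  The operator does not carry Stage III.2.
The analysis ends at Stage III.2; the subscriber prevails on this issue.
Per-issue: Issue I → subscriber; Issue II → operator; Issue III → subscriber. The subscriber must prevail on a majority of issues; overall, the subscriber prevails.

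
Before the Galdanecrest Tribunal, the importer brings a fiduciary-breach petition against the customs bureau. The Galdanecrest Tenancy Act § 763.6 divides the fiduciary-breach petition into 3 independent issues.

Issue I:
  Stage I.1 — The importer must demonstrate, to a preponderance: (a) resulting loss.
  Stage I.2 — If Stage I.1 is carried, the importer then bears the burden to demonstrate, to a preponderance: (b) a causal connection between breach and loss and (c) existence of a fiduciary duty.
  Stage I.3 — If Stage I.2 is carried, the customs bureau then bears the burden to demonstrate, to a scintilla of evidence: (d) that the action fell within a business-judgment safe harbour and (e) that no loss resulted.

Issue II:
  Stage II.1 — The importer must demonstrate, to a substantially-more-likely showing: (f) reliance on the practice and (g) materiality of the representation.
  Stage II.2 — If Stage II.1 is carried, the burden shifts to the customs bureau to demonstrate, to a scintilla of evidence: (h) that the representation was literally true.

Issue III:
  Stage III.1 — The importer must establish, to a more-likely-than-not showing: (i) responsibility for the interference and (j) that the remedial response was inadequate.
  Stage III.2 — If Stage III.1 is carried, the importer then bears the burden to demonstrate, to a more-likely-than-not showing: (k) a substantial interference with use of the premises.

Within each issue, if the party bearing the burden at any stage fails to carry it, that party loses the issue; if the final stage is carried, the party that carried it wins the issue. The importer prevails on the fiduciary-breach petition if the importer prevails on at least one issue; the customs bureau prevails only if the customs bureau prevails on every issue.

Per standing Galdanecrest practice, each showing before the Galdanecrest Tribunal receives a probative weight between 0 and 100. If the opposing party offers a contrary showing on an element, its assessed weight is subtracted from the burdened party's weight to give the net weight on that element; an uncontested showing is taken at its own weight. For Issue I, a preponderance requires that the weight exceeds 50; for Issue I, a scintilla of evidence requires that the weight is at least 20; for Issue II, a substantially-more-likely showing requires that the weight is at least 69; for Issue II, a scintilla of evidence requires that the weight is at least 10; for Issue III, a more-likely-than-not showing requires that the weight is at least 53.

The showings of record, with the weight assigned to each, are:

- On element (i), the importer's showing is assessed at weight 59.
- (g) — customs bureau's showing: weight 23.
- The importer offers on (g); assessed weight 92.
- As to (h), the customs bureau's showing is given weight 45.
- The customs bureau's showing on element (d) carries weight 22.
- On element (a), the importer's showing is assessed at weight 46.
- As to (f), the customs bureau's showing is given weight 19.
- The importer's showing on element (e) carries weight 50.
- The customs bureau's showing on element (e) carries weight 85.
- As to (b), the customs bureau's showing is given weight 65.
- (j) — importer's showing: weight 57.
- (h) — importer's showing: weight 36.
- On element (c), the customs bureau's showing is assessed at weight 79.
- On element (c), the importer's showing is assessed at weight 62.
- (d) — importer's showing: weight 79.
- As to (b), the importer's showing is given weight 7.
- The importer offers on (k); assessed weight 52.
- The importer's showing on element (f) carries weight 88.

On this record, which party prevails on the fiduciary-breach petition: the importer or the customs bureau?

importer

— Issue I —
Stage I.1 (importer, a preponderance, weight exceeds 50): (a) 46 ≤ 50 — fails.
  Stage I.1 not carried; the importer fails its burden.
The customs bureau prevails on this issue.
— Issue II —
Stage II.1 (importer, a substantially-more-likely showing, weight is at least 69): (f) net 88−19=69 ≥ 69 — meets; (g) net 92−23=69 ≥ 69 — meets.
  Stage II.1 is satisfied; the onus moves to the customs bureau.
Stage II.2 (customs bureau, a scintilla of evidence, weight is at least 10): (h) net 45−36=9 < 10 — fails.
  Not every element is met, so the customs bureau fails to carry Stage II.2.
The analysis ends at Stage II.2; the importer prevails on this issue.
— Issue III —
Stage III.1 — burden on importer; standard: a more-likely-than-not showing (weight is at least 53).
    (i): 59 ≥ 53 [met]
    (j): 57 ≥ 53 [met]
  All elements met. The importer retains the burden for Stage III.2.
Stage III.2 — burden on importer; standard: a more-likely-than-not showing (weight is at least 53).
    (k): 52 < 53 [not met]
  Not every element is met, so the importer fails to carry Stage III.2.
The analysis ends at Stage III.2; the customs bureau prevails on this issue.
Per-issue: Issue I → customs bureau; Issue II → importer; Issue III → customs bureau. The importer must prevail on at least one issue; overall, the importer prevails.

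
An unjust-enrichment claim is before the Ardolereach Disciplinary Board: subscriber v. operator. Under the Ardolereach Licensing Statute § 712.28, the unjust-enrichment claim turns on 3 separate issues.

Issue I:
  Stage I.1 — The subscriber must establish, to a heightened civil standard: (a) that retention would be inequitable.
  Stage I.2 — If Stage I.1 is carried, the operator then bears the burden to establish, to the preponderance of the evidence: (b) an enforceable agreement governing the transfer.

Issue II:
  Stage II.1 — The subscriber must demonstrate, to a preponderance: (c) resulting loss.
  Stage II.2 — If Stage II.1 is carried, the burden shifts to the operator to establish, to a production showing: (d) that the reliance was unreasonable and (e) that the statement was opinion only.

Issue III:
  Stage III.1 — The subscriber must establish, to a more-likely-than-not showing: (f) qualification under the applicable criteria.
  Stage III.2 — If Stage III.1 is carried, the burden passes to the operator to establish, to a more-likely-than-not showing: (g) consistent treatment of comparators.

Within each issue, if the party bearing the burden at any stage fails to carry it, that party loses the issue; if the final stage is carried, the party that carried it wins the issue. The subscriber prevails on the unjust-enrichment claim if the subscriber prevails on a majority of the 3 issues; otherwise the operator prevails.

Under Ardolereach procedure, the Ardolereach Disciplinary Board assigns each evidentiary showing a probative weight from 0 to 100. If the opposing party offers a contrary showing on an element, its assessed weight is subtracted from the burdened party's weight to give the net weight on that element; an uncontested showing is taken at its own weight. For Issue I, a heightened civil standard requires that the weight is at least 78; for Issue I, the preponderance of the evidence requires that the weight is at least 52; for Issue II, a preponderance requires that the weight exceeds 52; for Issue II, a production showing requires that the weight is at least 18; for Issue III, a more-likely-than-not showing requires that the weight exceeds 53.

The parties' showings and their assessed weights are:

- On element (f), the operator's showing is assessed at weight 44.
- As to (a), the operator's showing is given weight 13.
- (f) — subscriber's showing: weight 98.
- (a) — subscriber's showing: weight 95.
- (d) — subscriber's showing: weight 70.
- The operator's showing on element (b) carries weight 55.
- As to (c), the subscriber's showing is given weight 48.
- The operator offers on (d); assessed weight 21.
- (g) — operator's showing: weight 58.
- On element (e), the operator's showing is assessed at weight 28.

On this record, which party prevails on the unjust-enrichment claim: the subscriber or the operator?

— Issue I —
Stage I.1 (subscriber, a heightened civil standard, weight is at least 78): (a) net 95−13=82 ≥ 78 — meets.
  Stage I.1 carried; the burden shifts to the operator.
Stage I.2 (operator, the preponderance of the evidence, weight is at least 52): (b) 55 ≥ 52 — meets.
  The operator carries the last stage.
Every stage carried; the operator prevails on this issue.
— Issue II —
At Stage II.1 the subscriber must meet a preponderance (weight exceeds 52): on (c) the weight is 48, which does not exceed 52, so (c) does not meet the standard.
  Not every element is met, so the subscriber fails to carry Stage II.1.
So the operator prevails on this issue.
— Issue III —
Stage III.1 (subscriber, a more-likely-than-not showing, weight exceeds 53): (f) net 98−44=54 > 53 — meets.
  All elements met. The burden passes to the operator.
Stage III.2 (operator, a more-likely-than-not showing, weight exceeds 53): (g) 58 > 53 — meets.
  All elements met at the final stage.
All stages carried — the operator prevails on this issue.
Per-issue: Issue I → operator; Issue II → operator; Issue III → operator. The subscriber must prevail on a majority of issues; overall, the operator prevails.

operator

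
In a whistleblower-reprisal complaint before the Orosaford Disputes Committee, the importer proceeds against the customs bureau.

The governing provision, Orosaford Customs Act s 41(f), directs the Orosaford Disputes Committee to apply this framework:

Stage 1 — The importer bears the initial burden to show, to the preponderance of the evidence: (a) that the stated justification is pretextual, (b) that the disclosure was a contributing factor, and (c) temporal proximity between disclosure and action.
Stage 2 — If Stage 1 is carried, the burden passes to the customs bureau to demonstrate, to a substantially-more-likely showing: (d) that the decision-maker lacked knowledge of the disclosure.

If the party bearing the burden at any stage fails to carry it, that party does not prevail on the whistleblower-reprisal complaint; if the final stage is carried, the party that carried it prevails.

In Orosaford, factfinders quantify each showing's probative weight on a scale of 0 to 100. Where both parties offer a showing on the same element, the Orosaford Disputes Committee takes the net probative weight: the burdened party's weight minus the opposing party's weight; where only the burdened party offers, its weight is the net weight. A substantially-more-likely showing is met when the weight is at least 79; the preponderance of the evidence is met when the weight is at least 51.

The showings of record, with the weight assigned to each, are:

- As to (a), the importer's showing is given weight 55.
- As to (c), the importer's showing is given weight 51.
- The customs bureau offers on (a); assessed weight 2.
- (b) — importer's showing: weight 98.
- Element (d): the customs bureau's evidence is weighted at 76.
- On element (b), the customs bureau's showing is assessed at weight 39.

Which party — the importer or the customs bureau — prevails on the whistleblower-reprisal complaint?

importer

At Stage 1 the importer must meet the preponderance of the evidence (weight is at least 51): on (a) the weight is 55 less the opposing 2 gives net 53, ≥ 51, so (a) meets the standard; on (b) the weight is 98 less the opposing 39 gives net 59, which does reach 51, so (b) meets the standard; on (c) the weight is 51, which does reach 51, so (c) meets the standard.
  All elements met. The burden passes to the customs bureau.
At Stage 2 the customs bureau must meet a substantially-more-likely showing (weight is at least 79): on (d) the weight is 76, which does not reach 79, so (d) does not meet the standard.
  Not every element is met, so the customs bureau fails to carry Stage 2.
The importer prevails.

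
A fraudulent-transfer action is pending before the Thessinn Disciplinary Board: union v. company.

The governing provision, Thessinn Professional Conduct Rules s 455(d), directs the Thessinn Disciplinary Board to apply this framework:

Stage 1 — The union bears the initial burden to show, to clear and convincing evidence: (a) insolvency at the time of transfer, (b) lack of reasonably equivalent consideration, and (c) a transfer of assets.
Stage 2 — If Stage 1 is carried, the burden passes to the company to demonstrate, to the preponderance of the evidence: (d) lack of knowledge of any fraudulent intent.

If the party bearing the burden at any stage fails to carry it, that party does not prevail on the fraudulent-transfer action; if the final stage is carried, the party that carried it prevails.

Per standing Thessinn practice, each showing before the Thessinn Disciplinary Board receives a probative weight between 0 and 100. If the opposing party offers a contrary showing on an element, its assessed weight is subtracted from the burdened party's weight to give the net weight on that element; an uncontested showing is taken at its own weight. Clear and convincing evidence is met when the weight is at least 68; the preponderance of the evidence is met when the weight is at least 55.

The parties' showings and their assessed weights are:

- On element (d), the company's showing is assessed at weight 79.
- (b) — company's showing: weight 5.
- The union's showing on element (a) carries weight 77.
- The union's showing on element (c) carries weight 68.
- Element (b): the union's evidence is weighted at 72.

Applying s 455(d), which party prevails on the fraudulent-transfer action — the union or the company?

Stage 1 — burden on union; standard: clear and convincing evidence (weight is at least 68).
    (a): 77 ≥ 68 [met]
    (b): 72 − 5 = 67 < 68 [not met]
    (c): 68 ≥ 68 [met]
  Stage 1 not carried; the union fails its burden.
The company prevails.

company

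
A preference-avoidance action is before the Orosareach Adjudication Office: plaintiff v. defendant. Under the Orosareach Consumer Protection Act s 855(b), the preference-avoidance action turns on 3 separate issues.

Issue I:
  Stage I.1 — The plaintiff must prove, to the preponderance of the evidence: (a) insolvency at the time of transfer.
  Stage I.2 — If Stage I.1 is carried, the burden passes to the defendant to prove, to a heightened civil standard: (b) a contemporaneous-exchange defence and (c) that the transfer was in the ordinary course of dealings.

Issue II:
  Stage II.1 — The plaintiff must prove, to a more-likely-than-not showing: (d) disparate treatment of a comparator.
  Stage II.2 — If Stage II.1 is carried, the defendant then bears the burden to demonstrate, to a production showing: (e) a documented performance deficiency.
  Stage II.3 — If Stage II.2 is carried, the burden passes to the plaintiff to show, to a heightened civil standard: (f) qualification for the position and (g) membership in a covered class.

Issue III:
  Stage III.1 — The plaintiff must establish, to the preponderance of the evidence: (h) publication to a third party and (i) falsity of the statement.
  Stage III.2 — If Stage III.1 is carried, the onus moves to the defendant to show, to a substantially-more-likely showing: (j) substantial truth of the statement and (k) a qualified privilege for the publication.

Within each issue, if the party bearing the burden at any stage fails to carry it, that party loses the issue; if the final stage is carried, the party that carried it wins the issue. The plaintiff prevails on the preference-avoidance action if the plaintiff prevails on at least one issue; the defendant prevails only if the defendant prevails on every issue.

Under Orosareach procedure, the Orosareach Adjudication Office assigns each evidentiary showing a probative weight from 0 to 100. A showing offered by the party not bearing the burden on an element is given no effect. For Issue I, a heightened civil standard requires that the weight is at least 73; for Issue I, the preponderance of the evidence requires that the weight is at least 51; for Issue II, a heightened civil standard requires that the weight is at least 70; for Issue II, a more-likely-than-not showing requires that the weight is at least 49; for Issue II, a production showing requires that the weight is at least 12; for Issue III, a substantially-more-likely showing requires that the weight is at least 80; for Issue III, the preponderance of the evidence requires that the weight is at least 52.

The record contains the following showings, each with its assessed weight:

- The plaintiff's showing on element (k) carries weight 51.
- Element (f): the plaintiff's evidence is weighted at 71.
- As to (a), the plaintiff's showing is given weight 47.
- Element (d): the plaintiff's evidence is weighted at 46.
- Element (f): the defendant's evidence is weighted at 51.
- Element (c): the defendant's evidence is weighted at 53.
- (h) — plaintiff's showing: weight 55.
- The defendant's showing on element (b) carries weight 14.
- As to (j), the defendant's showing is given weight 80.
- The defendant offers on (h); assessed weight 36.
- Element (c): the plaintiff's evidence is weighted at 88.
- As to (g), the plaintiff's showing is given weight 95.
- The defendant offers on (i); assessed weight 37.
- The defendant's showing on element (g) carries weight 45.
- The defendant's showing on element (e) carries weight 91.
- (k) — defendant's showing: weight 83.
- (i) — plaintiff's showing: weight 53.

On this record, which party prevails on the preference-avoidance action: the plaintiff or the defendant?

defendant

— Issue I —
At Stage I.1 the plaintiff must meet the preponderance of the evidence (weight is at least 51): on (a) the weight is 47, which does not reach 51, so (a) does not meet the standard.
  Stage I.1 not carried; the plaintiff fails its burden.
The defendant prevails on this issue.
— Issue II —
At Stage II.1 the plaintiff must meet a more-likely-than-not showing (weight is at least 49): on (d) the weight is 46, < 49, so (d) does not meet the standard.
  Stage II.1 not carried; the plaintiff fails its burden.
The defendant prevails on this issue.
— Issue III —
Stage III.1 (plaintiff, the preponderance of the evidence, weight is at least 52): (h) 55 (defendant's 36 disregarded) ≥ 52 — meets; (i) 53 (defendant's 37 disregarded) ≥ 52 — meets.
  Stage III.1 is satisfied; the onus moves to the defendant.
Stage III.2 (defendant, a substantially-more-likely showing, weight is at least 80): (j) 80 ≥ 80 — meets; (k) 83 (plaintiff's 51 disregarded) ≥ 80 — meets.
  Stage III.2 carried; the final stage is satisfied.
Every stage carried; the defendant prevails on this issue.
Per-issue: Issue I → defendant; Issue II → defendant; Issue III → defendant. The plaintiff must prevail on at least one issue; overall, the defendant prevails.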